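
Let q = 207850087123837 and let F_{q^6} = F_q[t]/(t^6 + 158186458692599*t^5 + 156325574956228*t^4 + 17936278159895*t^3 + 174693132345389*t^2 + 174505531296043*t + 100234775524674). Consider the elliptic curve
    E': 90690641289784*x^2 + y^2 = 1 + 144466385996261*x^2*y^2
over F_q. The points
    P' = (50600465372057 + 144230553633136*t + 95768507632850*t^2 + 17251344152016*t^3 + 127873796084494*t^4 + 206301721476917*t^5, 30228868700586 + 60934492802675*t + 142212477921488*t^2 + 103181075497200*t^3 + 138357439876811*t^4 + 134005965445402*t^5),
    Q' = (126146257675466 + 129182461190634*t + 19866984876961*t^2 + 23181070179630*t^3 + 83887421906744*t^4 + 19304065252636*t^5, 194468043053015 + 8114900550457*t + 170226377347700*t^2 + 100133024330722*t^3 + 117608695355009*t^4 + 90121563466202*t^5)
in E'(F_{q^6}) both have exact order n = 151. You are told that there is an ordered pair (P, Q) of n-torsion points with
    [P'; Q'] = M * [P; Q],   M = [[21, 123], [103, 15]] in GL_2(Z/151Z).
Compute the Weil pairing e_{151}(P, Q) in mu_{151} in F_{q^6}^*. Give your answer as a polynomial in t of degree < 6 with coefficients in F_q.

e_{151}(aP+bQ,cP+dQ) = e_{151}(P,Q)^(ad-bc); with (a,b,c,d)=(21,123,103,15) this gives the det-151 law.
det(M) mod 151 = 28; its inverse in (Z/151)^* is 27 (check: 28*27 mod 151 = 1).
Edwards a_E,d_E -> Montgomery A=132841242493455,B=123361535541341 -> Weierstrass 25171865572235,47741023279467 via alpha=143117881442926,beta=38518585604340.
Run Miller on y^2=x^3+25171865572235*x+47741023279467 over F_{207850087123837}: ladder 10010111 (8 bits); e = f_P(D_Q)/f_Q(D_P).
e_{151}(P',Q') = 26194057931869 + 201783337343463*t + 166161988811758*t^2 + 12414461993270*t^3 + 132839934681828*t^4 + 9498361358857*t^5.
Finally e_{151}(P,Q) = 187514630174795 + 58365187021525*t + 203836039420164*t^2 + 157922495953*t^3 + 103141298289053*t^4 + 19615238048995*t^5.

187514630174795 + 58365187021525*t + 203836039420164*t^2 + 157922495953*t^3 + 103141298289053*t^4 + 19615238048995*t^5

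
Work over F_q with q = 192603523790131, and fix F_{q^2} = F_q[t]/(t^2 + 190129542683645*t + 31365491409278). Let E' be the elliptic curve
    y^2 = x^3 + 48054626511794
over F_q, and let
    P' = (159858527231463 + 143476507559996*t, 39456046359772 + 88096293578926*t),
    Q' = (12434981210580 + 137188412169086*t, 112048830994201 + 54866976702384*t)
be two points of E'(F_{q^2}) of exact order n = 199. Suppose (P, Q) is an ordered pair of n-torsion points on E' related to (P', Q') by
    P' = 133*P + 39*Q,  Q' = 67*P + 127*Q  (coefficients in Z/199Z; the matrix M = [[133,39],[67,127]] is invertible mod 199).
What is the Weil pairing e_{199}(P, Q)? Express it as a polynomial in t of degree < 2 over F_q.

76683037769875 + 120236027645644*t

Since e_{199}(P,P)=e_{199}(Q,Q)=1 and e_{199}(Q,P)=e_{199}(P,Q)^{-1}, expanding e_{199}(133*P + 39*Q,67*P + 127*Q) leaves e(P,Q)^det(M).
det(M) mod 199 = 149; its inverse in (Z/199)^* is 195 (check: 149*195 mod 199 = 1).
8-bit Miller (11000111) on E'/F_{192603523790131} with a'=0, b'=48054626511794: accumulate tangent/chord ratios at Q'+S and P'+S'.
Miller gives e_{199}(P',Q') = 20380939860724 + 111536461347366*t in F_{192603523790131^2}.
Raise to 195: e(P,Q) = 76683037769875 + 120236027645644*t in mu_{199}.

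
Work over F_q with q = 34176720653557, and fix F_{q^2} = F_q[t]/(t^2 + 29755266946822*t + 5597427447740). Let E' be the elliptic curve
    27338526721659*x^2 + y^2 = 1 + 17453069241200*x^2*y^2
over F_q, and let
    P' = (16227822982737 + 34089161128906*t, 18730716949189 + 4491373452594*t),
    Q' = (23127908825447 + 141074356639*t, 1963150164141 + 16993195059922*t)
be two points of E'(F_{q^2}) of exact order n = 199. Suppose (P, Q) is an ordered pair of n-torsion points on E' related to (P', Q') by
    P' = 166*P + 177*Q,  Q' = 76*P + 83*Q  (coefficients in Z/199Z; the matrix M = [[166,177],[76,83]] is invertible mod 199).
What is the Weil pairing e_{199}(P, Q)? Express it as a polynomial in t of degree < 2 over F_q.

e_{199}(aP+bQ,cP+dQ) = e_{199}(P,Q)^(ad-bc); with (a,b,c,d)=(166,177,76,83) this gives the det-199 law.
166*83 - 177*76 = 326; reduced mod 199: det = 127, inverse 152.
Edwards a_E,d_E -> Montgomery A=9125950358651,B=6197611396596 -> Weierstrass 0,33400556025395 via alpha=13161386102736,beta=11015544533504.
Run Miller on y^2=x^3+33400556025395 over F_{34176720653557}: ladder 11000111 (8 bits); e = f_P(D_Q)/f_Q(D_P).
e_{199}(P',Q') = 17574277180440 + 29995470387452*t.
Finally e_{199}(P,Q) = 8177568915276 + 21233288575864*t.

8177568915276 + 21233288575864*t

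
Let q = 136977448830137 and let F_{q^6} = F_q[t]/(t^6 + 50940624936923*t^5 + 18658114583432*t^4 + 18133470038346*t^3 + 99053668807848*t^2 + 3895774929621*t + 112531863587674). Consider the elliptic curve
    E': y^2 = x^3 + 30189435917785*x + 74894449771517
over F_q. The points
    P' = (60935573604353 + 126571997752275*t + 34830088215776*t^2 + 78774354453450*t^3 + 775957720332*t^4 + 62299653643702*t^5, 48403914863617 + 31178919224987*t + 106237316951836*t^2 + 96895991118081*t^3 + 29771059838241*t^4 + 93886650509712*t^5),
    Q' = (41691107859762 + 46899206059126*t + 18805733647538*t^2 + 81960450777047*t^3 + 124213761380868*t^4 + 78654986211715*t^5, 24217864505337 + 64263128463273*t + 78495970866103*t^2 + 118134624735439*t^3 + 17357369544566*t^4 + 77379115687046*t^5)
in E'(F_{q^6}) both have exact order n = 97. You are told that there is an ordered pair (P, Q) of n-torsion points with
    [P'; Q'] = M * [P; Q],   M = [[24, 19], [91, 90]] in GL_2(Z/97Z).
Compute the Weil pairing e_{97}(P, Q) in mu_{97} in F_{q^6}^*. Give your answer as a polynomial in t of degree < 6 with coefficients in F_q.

e_{97} is bilinear + alternating on E[97], so e_{97}(24*P + 19*Q, 91*P + 90*Q) = e_{97}(P,Q)^(24*90-19*91).
det M = 24*90 - 19*91 = 431 = 43 (mod 97); 43^{-1} = 88 (mod 97).
Build f_{97,P'} and f_{97,Q'} via the 7-bit ladder of 97=1100001_2; evaluate at shifted divisors; quotient in F_{136977448830137^6}.
f_P(D_Q)/f_Q(D_P) = 81427823833224 + 20651420423237*t + 75611287837289*t^2 + 113588286384985*t^3 + 26387894667705*t^4 + 26592527185127*t^5.
Finally e_{97}(P,Q) = 63133066209071 + 36664486392668*t + 30142724101859*t^2 + 24396951883354*t^3 + 123755506023626*t^4 + 124114342543214*t^5.

63133066209071 + 36664486392668*t + 30142724101859*t^2 + 24396951883354*t^3 + 123755506023626*t^4 + 124114342543214*t^5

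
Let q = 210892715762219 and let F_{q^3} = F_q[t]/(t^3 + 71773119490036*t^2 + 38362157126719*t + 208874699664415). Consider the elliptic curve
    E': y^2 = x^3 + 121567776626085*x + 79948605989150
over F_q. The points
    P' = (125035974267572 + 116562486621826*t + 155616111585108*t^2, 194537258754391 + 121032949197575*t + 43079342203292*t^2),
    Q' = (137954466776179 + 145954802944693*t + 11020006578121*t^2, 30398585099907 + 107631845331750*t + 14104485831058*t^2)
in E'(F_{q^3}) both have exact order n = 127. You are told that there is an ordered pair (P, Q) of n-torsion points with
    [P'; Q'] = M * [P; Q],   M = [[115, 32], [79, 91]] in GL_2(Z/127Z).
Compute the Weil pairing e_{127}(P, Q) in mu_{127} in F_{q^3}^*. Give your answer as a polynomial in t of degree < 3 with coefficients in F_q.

Under M = [[115,32],[79,91]] in GL_2(Z/127), e_{127}(P',Q') = e_{127}(P,Q)^(115*91-32*79 mod 127).
So e_{127}(P,Q) = e_{127}(P',Q')^{125}, since 63*125 = 1 mod 127.
Build f_{127,P'} and f_{127,Q'} via the 7-bit ladder of 127=1111111_2; evaluate at shifted divisors; quotient in F_{210892715762219^3}.
Result: e(P',Q') = 176511297034967 + 174397068268609*t + 181911423823177*t^2.
Raise to 125: e(P,Q) = 144762346436603 + 129848330635659*t + 188391231979086*t^2 in mu_{127}.

144762346436603 + 129848330635659*t + 188391231979086*t^2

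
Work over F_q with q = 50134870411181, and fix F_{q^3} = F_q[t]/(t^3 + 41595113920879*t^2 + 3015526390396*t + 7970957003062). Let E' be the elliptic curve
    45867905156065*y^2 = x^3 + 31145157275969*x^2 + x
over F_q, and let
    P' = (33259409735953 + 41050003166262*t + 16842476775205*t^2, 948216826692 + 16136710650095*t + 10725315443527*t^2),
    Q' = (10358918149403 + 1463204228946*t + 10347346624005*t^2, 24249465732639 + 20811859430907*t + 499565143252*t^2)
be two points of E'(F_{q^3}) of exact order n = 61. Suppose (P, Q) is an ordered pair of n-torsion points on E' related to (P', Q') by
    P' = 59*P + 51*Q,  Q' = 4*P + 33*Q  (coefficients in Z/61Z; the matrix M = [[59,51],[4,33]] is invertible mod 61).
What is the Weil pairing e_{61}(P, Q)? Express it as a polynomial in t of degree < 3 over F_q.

34245301589145 + 20591216887335*t + 49216856327742*t^2

e_{61} is bilinear + alternating on E[61], so e_{61}(59*P + 51*Q, 4*P + 33*Q) = e_{61}(P,Q)^(59*33-51*4).
So e_{61}(P,Q) = e_{61}(P',Q')^{7}, since 35*7 = 1 mod 61.
Set x_W=18684852031823*u+11649930776389, y_W=18684852031823*v; then E': y_W^2=x_W^3+124374803371*x_W+13946423346897.
Double-and-add over 111101: 6-1 doublings, 5-1 additions; each step l_{T,T}/v_{2T} or l_{T,P'}/v at Q'+S for random S.
e_{61}(P',Q') = 49680570565867 + 15812898189717*t + 22517483851693*t^2.
Hence e(P,Q) = 34245301589145 + 20591216887335*t + 49216856327742*t^2 in F_{50134870411181^3}^*.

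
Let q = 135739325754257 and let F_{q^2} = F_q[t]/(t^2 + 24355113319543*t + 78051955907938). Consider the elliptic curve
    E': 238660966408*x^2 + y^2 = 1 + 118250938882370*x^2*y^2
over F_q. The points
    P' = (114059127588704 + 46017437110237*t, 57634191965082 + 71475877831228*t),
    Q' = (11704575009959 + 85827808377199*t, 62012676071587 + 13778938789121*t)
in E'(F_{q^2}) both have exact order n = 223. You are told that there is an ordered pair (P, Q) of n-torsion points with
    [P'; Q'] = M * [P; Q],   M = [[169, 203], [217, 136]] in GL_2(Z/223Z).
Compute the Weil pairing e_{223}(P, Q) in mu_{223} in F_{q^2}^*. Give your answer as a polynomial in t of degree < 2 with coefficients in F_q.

e_{223}(aP+bQ,cP+dQ) = e_{223}(P,Q)^(ad-bc); with (a,b,c,d)=(169,203,217,136) this gives the det-223 law.
det M = 169*136 - 203*217 = -21067 = 118 (mod 223); 118^{-1} = 206 (mod 223).
Map (x,y)_Ed via u=(1+y)/(1-y), v=(1+y)/((1-y)x) to Montgomery A=88162780179273,B=37224991333668; then to (a',b')=(62953068729000,116978025590064).
Run Miller on y^2=x^3+62953068729000*x+116978025590064 over F_{135739325754257}: ladder 11011111 (8 bits); e = f_P(D_Q)/f_Q(D_P).
e_{223}(P',Q') = 84478272231703 + 36824859828147*t.
(84478272231703 + 36824859828147*t)^{206} mod (135739325754257,f) = 127608031814981 + 135526572119689*t.

127608031814981 + 135526572119689*t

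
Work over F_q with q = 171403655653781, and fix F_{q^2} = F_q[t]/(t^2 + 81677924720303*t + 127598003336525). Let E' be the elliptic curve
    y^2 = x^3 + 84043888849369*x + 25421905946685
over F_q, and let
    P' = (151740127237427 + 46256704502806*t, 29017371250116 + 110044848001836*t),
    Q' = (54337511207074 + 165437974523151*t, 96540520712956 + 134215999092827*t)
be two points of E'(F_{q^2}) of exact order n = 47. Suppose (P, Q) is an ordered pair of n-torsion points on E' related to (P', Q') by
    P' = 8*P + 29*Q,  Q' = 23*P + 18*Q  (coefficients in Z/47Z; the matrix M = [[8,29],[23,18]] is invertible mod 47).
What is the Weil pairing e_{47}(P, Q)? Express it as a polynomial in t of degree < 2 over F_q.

Since e_{47}(P,P)=e_{47}(Q,Q)=1 and e_{47}(Q,P)=e_{47}(P,Q)^{-1}, expanding e_{47}(8*P + 29*Q,23*P + 18*Q) leaves e(P,Q)^det(M).
det M = 8*18 - 29*23 = -523 = 41 (mod 47); 41^{-1} = 39 (mod 47).
6-bit Miller (101111) on E'/F_{171403655653781} with a'=84043888849369, b'=25421905946685: accumulate tangent/chord ratios at Q'+S and P'+S'.
f_P(D_Q)/f_Q(D_P) = 33597115195231 + 44778524144770*t.
Raise to 39: e(P,Q) = 2673722850576 + 148689493237259*t in mu_{47}.

2673722850576 + 148689493237259*t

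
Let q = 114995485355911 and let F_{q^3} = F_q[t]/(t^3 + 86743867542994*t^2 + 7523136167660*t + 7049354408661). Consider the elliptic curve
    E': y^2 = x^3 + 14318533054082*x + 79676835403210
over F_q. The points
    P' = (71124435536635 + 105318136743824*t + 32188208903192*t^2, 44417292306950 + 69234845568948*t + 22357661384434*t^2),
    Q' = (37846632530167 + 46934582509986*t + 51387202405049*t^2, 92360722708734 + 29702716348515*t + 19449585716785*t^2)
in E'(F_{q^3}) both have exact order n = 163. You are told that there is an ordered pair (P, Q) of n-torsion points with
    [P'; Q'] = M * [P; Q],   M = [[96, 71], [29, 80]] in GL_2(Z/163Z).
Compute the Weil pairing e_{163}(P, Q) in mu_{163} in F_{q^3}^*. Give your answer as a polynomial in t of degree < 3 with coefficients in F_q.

55068439265316 + 101803317006539*t + 49055165471556*t^2

The 163-Weil pairing on E[163] over F_{114995485355911} is alternating-bilinear: e_{163}(P',Q') = e_{163}(P,Q)^det(M).
Inverting 79 mod 163: 130. Thus e_{163}(P,Q) = e(P',Q')^{130}.
Miller loop for e_{163} over F_{114995485355911^3}: bits of 163 = 10100011; 7 double steps + 3 add steps, l/v at each.
f_P(D_Q)/f_Q(D_P) = 97585942145695 + 107455382726662*t + 81899135516407*t^2.
Raise to 130: e(P,Q) = 55068439265316 + 101803317006539*t + 49055165471556*t^2 in mu_{163}.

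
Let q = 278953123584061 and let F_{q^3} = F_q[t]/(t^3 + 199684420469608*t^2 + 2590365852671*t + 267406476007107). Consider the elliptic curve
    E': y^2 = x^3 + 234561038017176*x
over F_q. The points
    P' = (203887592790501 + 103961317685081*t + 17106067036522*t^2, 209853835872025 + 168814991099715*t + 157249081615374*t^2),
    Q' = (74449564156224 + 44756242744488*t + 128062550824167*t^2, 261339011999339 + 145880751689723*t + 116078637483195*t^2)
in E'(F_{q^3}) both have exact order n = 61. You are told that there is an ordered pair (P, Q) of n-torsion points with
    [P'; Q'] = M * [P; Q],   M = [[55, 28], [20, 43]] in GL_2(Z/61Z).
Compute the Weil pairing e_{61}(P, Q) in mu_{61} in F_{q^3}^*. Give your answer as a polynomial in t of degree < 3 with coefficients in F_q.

The 61-Weil pairing on E[61] over F_{278953123584061} is alternating-bilinear: e_{61}(P',Q') = e_{61}(P,Q)^det(M).
So e_{61}(P,Q) = e_{61}(P',Q')^{39}, since 36*39 = 1 mod 61.
n = 61 = (111101)_2 (6 bits, wt 5); accumulate f_{61,P'}(Q'+S)/f_{61,P'}(S) along the 5-step ladder.
So e_{61}(P',Q') = 91855529290723 + 128010417869423*t + 222814321235168*t^2.
e_{61}(P,Q) = (91855529290723 + 128010417869423*t + 222814321235168*t^2)^{39} = 278206660686059 + 3856488932929*t + 78871149448251*t^2.

278206660686059 + 3856488932929*t + 78871149448251*t^2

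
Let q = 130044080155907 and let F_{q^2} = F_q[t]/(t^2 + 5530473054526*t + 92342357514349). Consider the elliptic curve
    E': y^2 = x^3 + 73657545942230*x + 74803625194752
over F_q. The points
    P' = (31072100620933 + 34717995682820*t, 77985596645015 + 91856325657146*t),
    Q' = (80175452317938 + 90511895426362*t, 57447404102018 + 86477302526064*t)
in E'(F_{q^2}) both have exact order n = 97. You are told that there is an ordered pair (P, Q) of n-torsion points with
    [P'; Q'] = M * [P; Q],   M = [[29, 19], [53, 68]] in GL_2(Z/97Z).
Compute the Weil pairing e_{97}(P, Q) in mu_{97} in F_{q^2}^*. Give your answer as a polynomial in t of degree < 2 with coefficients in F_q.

13424239521451 + 69602418666523*t

Alternating bilinearity on E[97] (values in mu_{97} in F_{130044080155907^2}) gives e(P',Q') = e(P,Q)^det(M).
det(M) mod 97 = 92; its inverse in (Z/97)^* is 58 (check: 92*58 mod 97 = 1).
Double-and-add over 1100001: 7-1 doublings, 3-1 additions; each step l_{T,T}/v_{2T} or l_{T,P'}/v at Q'+S for random S.
Miller gives e_{97}(P',Q') = 126633730121551 + 106889954986296*t in F_{130044080155907^2}.
(126633730121551 + 106889954986296*t)^{58} mod (130044080155907,f) = 13424239521451 + 69602418666523*t.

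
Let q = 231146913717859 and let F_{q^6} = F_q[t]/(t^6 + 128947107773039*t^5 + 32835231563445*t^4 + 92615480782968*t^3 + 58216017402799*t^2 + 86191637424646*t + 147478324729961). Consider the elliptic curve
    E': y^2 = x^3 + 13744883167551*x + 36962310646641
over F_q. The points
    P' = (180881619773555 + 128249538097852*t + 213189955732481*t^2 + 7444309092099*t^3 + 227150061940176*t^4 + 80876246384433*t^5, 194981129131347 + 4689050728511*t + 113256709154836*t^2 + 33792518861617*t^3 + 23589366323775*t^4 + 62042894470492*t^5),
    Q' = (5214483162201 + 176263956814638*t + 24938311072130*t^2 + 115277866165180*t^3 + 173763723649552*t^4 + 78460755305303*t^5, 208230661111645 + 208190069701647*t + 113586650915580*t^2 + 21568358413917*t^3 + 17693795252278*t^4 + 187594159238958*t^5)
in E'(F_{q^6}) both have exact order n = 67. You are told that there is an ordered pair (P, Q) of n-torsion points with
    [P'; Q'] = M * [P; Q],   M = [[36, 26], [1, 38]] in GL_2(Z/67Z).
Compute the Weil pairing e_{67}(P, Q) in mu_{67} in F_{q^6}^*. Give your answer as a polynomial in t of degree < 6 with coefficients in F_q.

41357984645873 + 3262208200074*t + 91992170080474*t^2 + 48123241821945*t^3 + 6581659365195*t^4 + 151477805629120*t^5

Alternating bilinearity on E[67] (values in mu_{67} in F_{231146913717859^6}) gives e(P',Q') = e(P,Q)^det(M).
det M = 36*38 - 26*1 = 1342 = 2 (mod 67); 2^{-1} = 34 (mod 67).
n = 67 = (1000011)_2 (7 bits, wt 3); accumulate f_{67,P'}(Q'+S)/f_{67,P'}(S) along the 6-step ladder.
e_{67}(P',Q') = 122124532963052 + 68235977136934*t + 127376082199753*t^2 + 46129049442530*t^3 + 84053389875701*t^4 + 178936127942534*t^5.
e_{67}(P,Q) = (122124532963052 + 68235977136934*t + 127376082199753*t^2 + 46129049442530*t^3 + 84053389875701*t^4 + 178936127942534*t^5)^{34} = 41357984645873 + 3262208200074*t + 91992170080474*t^2 + 48123241821945*t^3 + 6581659365195*t^4 + 151477805629120*t^5.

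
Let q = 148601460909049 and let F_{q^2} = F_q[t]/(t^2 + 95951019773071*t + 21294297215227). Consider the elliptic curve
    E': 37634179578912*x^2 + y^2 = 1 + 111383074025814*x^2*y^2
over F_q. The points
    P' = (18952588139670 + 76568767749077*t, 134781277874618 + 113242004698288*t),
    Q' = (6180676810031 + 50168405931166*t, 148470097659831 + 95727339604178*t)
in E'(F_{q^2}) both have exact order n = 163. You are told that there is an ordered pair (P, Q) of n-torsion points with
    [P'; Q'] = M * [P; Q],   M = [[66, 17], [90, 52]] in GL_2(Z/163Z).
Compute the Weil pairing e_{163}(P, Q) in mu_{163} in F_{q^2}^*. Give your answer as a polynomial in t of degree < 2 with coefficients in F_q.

66006726311459 + 71030464695049*t

Since e_{163}(P,P)=e_{163}(Q,Q)=1 and e_{163}(Q,P)=e_{163}(P,Q)^{-1}, expanding e_{163}(66*P + 17*Q,90*P + 52*Q) leaves e(P,Q)^det(M).
So e_{163}(P,Q) = e_{163}(P',Q')^{3}, since 109*3 = 1 mod 163.
Map (x,y)_Ed via u=(1+y)/(1-y), v=(1+y)/((1-y)x) to Montgomery A=3631248269973,B=112859289640102; then to (a',b')=(141218330333552,58313472242281).
Double-and-add over 10100011: 8-1 doublings, 4-1 additions; each step l_{T,T}/v_{2T} or l_{T,P'}/v at Q'+S for random S.
f_P(D_Q)/f_Q(D_P) = 141716796578728 + 118685881582613*t.
Raise to 3: e(P,Q) = 66006726311459 + 71030464695049*t in mu_{163}.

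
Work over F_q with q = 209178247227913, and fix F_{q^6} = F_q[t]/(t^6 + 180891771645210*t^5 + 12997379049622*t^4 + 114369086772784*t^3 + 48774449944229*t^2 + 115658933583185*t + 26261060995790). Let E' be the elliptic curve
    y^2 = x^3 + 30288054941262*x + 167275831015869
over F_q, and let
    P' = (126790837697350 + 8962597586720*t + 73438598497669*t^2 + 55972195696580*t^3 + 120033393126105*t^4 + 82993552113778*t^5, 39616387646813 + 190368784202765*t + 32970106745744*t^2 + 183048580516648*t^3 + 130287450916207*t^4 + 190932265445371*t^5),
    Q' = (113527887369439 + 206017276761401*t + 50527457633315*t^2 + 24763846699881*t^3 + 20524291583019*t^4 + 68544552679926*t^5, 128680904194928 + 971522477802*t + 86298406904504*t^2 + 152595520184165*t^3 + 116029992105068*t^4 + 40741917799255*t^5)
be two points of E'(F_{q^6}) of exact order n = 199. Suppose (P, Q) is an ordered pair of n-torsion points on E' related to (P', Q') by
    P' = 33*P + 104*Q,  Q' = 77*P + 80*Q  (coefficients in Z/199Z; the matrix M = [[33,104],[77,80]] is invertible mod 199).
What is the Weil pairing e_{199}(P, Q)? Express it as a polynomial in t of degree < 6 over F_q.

189888739414498 + 98197008690363*t + 165793675487693*t^2 + 152815046174950*t^3 + 62082529780554*t^4 + 48731391738313*t^5

Alternating bilinearity on E[199] (values in mu_{199} in F_{209178247227913^6}) gives e(P',Q') = e(P,Q)^det(M).
33*80 - 104*77 = -5368; reduced mod 199: det = 5, inverse 40.
Build f_{199,P'} and f_{199,Q'} via the 8-bit ladder of 199=11000111_2; evaluate at shifted divisors; quotient in F_{209178247227913^6}.
Result: e(P',Q') = 82170329892923 + 80398498220738*t + 8611312704869*t^2 + 114745737604929*t^3 + 40444621558074*t^4 + 20332409611045*t^5.
Raise to 40: e(P,Q) = 189888739414498 + 98197008690363*t + 165793675487693*t^2 + 152815046174950*t^3 + 62082529780554*t^4 + 48731391738313*t^5 in mu_{199}.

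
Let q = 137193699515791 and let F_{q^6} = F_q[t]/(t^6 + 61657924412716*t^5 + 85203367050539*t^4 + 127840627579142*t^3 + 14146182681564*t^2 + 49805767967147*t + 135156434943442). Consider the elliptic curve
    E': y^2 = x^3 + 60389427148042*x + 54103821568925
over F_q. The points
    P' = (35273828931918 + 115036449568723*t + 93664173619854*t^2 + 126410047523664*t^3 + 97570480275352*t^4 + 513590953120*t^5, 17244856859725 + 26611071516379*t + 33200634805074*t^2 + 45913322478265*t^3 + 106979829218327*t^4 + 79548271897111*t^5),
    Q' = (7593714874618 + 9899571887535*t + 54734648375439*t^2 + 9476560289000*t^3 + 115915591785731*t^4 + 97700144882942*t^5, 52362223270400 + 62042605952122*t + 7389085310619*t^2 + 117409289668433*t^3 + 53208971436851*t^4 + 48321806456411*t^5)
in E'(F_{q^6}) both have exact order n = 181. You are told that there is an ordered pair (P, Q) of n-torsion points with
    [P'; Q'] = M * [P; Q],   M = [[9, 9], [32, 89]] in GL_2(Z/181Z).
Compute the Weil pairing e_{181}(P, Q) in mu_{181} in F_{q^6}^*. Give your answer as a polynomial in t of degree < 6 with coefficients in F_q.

Since e_{181}(P,P)=e_{181}(Q,Q)=1 and e_{181}(Q,P)=e_{181}(P,Q)^{-1}, expanding e_{181}(9*P + 9*Q,32*P + 89*Q) leaves e(P,Q)^det(M).
det(M) mod 181 = 151; its inverse in (Z/181)^* is 6 (check: 151*6 mod 181 = 1).
Run Miller on y^2=x^3+60389427148042*x+54103821568925 over F_{137193699515791}: ladder 10110101 (8 bits); e = f_P(D_Q)/f_Q(D_P).
The quotient is 61180384810511 + 77812545250678*t + 6923251072943*t^2 + 15642071322596*t^3 + 64526693739488*t^4 + 43554607768116*t^5.
Finally e_{181}(P,Q) = 102608235757709 + 55409438593986*t + 121779475829586*t^2 + 37650134956531*t^3 + 36350804612270*t^4 + 3379197938257*t^5.

102608235757709 + 55409438593986*t + 121779475829586*t^2 + 37650134956531*t^3 + 36350804612270*t^4 + 3379197938257*t^5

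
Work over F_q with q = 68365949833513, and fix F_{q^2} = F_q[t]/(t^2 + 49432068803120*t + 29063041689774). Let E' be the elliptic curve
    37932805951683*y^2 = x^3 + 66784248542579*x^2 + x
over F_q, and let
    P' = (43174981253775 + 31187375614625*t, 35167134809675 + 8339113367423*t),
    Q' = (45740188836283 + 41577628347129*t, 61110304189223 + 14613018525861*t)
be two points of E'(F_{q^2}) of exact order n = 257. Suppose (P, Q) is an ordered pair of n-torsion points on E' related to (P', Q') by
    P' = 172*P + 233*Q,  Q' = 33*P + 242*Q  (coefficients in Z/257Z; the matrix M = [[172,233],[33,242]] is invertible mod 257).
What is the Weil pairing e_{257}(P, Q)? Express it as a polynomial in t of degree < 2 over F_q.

33666777182638 + 56225302385015*t

e_{257} is bilinear + alternating on E[257], so e_{257}(172*P + 233*Q, 33*P + 242*Q) = e_{257}(P,Q)^(172*242-233*33).
det M = 172*242 - 233*33 = 33935 = 11 (mod 257); 11^{-1} = 187 (mod 257).
(x,y)|->(19978110348657x+49911010851371,19978110348657y) sends E' to y^2=x^3+57179744461959*x+6683168588916.
9-bit Miller (100000001) on E'/F_{68365949833513} with a'=57179744461959, b'=6683168588916: accumulate tangent/chord ratios at Q'+S and P'+S'.
Result: e(P',Q') = 25703617737563 + 35334411374124*t.
Thus e_{257}(P,Q) = 33666777182638 + 56225302385015*t.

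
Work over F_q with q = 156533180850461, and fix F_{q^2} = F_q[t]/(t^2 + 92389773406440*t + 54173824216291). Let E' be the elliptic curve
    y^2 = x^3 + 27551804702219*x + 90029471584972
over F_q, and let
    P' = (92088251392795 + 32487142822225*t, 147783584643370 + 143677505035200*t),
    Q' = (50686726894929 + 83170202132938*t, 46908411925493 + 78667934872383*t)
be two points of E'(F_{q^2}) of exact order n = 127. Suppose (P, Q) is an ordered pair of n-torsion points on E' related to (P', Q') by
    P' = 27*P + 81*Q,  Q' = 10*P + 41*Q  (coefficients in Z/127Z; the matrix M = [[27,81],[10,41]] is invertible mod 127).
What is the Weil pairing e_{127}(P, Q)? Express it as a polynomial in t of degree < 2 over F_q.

109592536632634 + 123018026490022*t

Since e_{127}(P,P)=e_{127}(Q,Q)=1 and e_{127}(Q,P)=e_{127}(P,Q)^{-1}, expanding e_{127}(27*P + 81*Q,10*P + 41*Q) leaves e(P,Q)^det(M).
27*41 - 81*10 = 297; reduced mod 127: det = 43, inverse 65.
Run Miller on y^2=x^3+27551804702219*x+90029471584972 over F_{156533180850461}: ladder 1111111 (7 bits); e = f_P(D_Q)/f_Q(D_P).
e_{127}(P',Q') = 138777268902480 + 117562552679383*t.
Raise to 65: e(P,Q) = 109592536632634 + 123018026490022*t in mu_{127}.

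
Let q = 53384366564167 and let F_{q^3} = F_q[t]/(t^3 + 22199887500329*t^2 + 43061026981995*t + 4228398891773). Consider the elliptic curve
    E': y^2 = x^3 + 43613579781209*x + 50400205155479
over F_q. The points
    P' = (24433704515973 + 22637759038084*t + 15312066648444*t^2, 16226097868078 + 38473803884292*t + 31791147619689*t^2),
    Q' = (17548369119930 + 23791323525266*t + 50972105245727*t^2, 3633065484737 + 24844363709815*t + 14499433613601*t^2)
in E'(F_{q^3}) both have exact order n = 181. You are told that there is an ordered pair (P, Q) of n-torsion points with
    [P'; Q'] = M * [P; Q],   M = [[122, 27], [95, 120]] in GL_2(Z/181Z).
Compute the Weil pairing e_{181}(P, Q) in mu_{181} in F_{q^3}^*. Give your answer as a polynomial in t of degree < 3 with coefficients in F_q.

27522067710745 + 53084793110004*t + 21274100501430*t^2

Under M = [[122,27],[95,120]] in GL_2(Z/181), e_{181}(P',Q') = e_{181}(P,Q)^(122*120-27*95 mod 181).
Hence e(P,Q) = e(P',Q')^{87} where 87 = 129^{-1} mod 181.
Run Miller on y^2=x^3+43613579781209*x+50400205155479 over F_{53384366564167}: ladder 10110101 (8 bits); e = f_P(D_Q)/f_Q(D_P).
The quotient is 17156329415938 + 36596892852613*t + 13233442401166*t^2.
Finally e_{181}(P,Q) = 27522067710745 + 53084793110004*t + 21274100501430*t^2.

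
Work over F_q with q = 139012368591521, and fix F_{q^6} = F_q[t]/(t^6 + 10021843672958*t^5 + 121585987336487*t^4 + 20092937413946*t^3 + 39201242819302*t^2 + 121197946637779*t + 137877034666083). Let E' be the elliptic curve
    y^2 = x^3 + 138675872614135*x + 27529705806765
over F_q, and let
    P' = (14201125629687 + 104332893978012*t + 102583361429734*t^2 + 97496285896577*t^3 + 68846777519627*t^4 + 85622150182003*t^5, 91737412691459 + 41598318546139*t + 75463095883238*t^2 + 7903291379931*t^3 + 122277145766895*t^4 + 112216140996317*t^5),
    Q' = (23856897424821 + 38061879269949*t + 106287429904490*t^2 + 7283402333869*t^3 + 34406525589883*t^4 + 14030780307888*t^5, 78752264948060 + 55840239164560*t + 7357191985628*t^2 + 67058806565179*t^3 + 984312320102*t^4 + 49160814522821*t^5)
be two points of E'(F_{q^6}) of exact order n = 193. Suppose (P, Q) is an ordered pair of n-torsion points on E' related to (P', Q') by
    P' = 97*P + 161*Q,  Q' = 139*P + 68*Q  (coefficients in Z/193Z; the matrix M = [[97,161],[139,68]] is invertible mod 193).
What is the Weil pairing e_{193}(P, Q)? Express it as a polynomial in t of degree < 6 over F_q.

68711615531397 + 32166538452733*t + 115789234718766*t^2 + 71480743114187*t^3 + 94785867620494*t^4 + 73456152282526*t^5

Under M = [[97,161],[139,68]] in GL_2(Z/193), e_{193}(P',Q') = e_{193}(P,Q)^(97*68-161*139 mod 193).
Inverting 43 mod 193: 9. Thus e_{193}(P,Q) = e(P',Q')^{9}.
Build f_{193,P'} and f_{193,Q'} via the 8-bit ladder of 193=11000001_2; evaluate at shifted divisors; quotient in F_{139012368591521^6}.
e_{193}(P',Q') = 36955329678181 + 42308772110660*t + 84958918463289*t^2 + 34368741585352*t^3 + 42564628230815*t^4 + 1342123060276*t^5.
Thus e_{193}(P,Q) = 68711615531397 + 32166538452733*t + 115789234718766*t^2 + 71480743114187*t^3 + 94785867620494*t^4 + 73456152282526*t^5.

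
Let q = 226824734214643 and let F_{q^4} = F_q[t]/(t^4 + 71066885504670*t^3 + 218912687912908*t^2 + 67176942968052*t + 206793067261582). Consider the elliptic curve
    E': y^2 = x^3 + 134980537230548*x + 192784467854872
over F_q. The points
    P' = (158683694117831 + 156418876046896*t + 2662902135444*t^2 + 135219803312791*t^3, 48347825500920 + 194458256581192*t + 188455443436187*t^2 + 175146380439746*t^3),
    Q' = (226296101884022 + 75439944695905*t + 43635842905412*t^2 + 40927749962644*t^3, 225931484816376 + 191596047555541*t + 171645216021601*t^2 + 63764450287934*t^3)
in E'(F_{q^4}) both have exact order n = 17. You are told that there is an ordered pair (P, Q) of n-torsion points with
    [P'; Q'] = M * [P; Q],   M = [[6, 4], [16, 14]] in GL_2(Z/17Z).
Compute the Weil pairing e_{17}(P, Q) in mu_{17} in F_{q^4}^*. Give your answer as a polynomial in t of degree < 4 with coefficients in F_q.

66623582814610 + 85559659949728*t + 130541428545842*t^2 + 186108780746934*t^3

e_{17}(aP+bQ,cP+dQ) = e_{17}(P,Q)^(ad-bc); with (a,b,c,d)=(6,4,16,14) this gives the det-17 law.
det(M) mod 17 = 3; its inverse in (Z/17)^* is 6 (check: 3*6 mod 17 = 1).
5-bit Miller (10001) on E'/F_{226824734214643} with a'=134980537230548, b'=192784467854872: accumulate tangent/chord ratios at Q'+S and P'+S'.
f_P(D_Q)/f_Q(D_P) = 173438269784529 + 139344854516820*t + 38764433005544*t^2 + 174781972217387*t^3.
(173438269784529 + 139344854516820*t + 38764433005544*t^2 + 174781972217387*t^3)^{6} mod (226824734214643,f) = 66623582814610 + 85559659949728*t + 130541428545842*t^2 + 186108780746934*t^3.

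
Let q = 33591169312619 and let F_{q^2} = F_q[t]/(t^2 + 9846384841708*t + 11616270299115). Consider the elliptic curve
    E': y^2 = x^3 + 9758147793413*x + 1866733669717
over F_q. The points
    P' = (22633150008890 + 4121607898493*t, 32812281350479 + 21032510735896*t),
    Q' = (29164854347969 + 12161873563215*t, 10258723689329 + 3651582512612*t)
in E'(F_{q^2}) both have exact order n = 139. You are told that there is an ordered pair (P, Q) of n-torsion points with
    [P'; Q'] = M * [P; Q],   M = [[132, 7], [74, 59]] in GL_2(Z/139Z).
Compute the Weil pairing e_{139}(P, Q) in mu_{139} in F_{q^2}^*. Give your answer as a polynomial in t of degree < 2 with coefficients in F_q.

e_{139} is bilinear + alternating on E[139], so e_{139}(132*P + 7*Q, 74*P + 59*Q) = e_{139}(P,Q)^(132*59-7*74).
Inverting 42 mod 139: 96. Thus e_{139}(P,Q) = e(P',Q')^{96}.
Miller loop for e_{139} over F_{33591169312619^2}: bits of 139 = 10001011; 7 double steps + 3 add steps, l/v at each.
Miller gives e_{139}(P',Q') = 13927344693240 + 29526309053906*t in F_{33591169312619^2}.
Hence e(P,Q) = 3994838029511 + 13045772703642*t in F_{33591169312619^2}^*.

3994838029511 + 13045772703642*t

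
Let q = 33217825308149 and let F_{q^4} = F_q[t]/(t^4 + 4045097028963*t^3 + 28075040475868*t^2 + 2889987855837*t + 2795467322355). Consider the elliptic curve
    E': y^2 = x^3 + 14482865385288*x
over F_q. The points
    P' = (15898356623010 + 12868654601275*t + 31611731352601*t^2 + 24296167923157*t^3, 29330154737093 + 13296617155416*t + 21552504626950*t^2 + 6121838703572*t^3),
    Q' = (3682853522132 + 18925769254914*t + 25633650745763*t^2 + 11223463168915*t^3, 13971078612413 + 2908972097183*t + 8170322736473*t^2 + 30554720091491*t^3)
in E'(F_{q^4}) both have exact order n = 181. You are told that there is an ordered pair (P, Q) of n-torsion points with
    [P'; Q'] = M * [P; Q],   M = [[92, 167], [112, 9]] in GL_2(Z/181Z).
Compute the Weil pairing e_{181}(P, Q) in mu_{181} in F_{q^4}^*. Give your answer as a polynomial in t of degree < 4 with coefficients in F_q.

28643625895055 + 17744637503448*t + 10913187017738*t^2 + 18805387670214*t^3

Alternating bilinearity on E[181] (values in mu_{181} in F_{33217825308149^4}) gives e(P',Q') = e(P,Q)^det(M).
det(M) mod 181 = 43; its inverse in (Z/181)^* is 80 (check: 43*80 mod 181 = 1).
Build f_{181,P'} and f_{181,Q'} via the 8-bit ladder of 181=10110101_2; evaluate at shifted divisors; quotient in F_{33217825308149^4}.
Result: e(P',Q') = 22650968341052 + 5291843251201*t + 12574731550954*t^2 + 19269131201998*t^3.
Hence e(P,Q) = 28643625895055 + 17744637503448*t + 10913187017738*t^2 + 18805387670214*t^3 in F_{33217825308149^4}^*.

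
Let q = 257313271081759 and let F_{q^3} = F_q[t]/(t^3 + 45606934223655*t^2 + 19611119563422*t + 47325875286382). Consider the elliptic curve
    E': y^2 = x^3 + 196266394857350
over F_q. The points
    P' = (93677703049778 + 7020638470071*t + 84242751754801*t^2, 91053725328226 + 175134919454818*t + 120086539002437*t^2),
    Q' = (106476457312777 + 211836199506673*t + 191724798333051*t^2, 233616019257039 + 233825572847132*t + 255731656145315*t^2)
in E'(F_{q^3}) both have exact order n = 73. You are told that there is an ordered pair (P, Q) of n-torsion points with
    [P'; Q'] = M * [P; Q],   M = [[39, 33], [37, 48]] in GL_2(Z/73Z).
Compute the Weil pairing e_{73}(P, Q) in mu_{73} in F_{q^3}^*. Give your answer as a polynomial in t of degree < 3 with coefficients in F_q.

101124879164761 + 169671464685208*t + 148239332062786*t^2

e_{73}(aP+bQ,cP+dQ) = e_{73}(P,Q)^(ad-bc); with (a,b,c,d)=(39,33,37,48) this gives the det-73 law.
So e_{73}(P,Q) = e_{73}(P',Q')^{12}, since 67*12 = 1 mod 73.
Double-and-add over 1001001: 7-1 doublings, 3-1 additions; each step l_{T,T}/v_{2T} or l_{T,P'}/v at Q'+S for random S.
The quotient is 61198321184119 + 37664738959941*t + 142996276122804*t^2.
Hence e(P,Q) = 101124879164761 + 169671464685208*t + 148239332062786*t^2 in F_{257313271081759^3}^*.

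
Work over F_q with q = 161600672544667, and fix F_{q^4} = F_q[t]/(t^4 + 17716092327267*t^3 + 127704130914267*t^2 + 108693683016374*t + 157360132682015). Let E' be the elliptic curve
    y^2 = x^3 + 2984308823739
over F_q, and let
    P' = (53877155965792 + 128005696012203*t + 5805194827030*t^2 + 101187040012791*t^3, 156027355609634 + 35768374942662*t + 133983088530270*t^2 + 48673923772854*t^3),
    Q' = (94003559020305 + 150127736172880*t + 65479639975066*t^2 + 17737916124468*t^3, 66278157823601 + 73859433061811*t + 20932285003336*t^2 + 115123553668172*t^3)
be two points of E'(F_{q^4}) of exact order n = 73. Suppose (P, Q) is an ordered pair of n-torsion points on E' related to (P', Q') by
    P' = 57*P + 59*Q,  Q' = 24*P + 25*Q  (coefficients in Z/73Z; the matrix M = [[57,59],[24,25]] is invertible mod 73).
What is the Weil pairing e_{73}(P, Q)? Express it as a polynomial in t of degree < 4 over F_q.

153147899556588 + 48355492433978*t + 99643462393737*t^2 + 47334961465335*t^3

Alternating bilinearity on E[73] (values in mu_{73} in F_{161600672544667^4}) gives e(P',Q') = e(P,Q)^det(M).
Hence e(P,Q) = e(P',Q')^{65} where 65 = 9^{-1} mod 73.
7-bit Miller (1001001) on E'/F_{161600672544667} with a'=0, b'=2984308823739: accumulate tangent/chord ratios at Q'+S and P'+S'.
The quotient is 29775471773465 + 46729661873081*t + 127301747062522*t^2 + 9369514962302*t^3.
Finally e_{73}(P,Q) = 153147899556588 + 48355492433978*t + 99643462393737*t^2 + 47334961465335*t^3.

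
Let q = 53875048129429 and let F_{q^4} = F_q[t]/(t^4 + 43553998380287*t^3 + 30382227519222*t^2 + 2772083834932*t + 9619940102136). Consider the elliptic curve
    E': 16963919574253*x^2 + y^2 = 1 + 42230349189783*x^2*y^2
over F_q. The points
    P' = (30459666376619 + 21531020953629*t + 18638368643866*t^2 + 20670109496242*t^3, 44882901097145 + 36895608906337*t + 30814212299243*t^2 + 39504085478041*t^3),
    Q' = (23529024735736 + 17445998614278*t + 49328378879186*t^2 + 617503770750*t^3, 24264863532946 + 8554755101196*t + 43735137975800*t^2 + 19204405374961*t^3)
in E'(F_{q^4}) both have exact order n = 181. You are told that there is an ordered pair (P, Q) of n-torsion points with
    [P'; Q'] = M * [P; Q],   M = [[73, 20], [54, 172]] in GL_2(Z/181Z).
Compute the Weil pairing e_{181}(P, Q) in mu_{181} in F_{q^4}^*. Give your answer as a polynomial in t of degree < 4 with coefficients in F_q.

e_{181}(aP+bQ,cP+dQ) = e_{181}(P,Q)^(ad-bc); with (a,b,c,d)=(73,20,54,172) this gives the det-181 law.
det M = 73*172 - 20*54 = 11476 = 73 (mod 181); 73^{-1} = 62 (mod 181).
Edwards a_E,d_E -> Montgomery A=49535555040170,B=41023061986517 -> Weierstrass 38594483523627,7909250527366 via alpha=27824060837149,beta=20620916660832.
Build f_{181,P'} and f_{181,Q'} via the 8-bit ladder of 181=10110101_2; evaluate at shifted divisors; quotient in F_{53875048129429^4}.
Miller gives e_{181}(P',Q') = 1833305472132 + 20500069425005*t + 4781924324847*t^2 + 21065435756486*t^3 in F_{53875048129429^4}.
Finally e_{181}(P,Q) = 44959496026635 + 10700284149649*t + 29457021368136*t^2 + 6088627990402*t^3.

44959496026635 + 10700284149649*t + 29457021368136*t^2 + 6088627990402*t^3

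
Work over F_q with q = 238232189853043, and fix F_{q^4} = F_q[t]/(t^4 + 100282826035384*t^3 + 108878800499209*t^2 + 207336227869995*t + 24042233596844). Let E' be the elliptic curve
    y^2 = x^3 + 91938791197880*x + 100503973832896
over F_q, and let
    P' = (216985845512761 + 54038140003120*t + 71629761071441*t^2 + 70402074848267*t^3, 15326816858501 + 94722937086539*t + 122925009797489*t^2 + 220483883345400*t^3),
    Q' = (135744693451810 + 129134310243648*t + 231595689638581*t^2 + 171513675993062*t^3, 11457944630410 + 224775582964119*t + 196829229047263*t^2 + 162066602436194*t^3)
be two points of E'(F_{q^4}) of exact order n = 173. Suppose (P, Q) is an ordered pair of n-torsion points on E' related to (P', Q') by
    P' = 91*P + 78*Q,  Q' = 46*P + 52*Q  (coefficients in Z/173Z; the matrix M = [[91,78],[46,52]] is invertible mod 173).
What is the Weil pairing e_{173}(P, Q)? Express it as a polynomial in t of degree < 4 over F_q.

e_{173}(aP+bQ,cP+dQ) = e_{173}(P,Q)^(ad-bc); with (a,b,c,d)=(91,78,46,52) this gives the det-173 law.
det(M) mod 173 = 106; its inverse in (Z/173)^* is 142 (check: 106*142 mod 173 = 1).
Run Miller on y^2=x^3+91938791197880*x+100503973832896 over F_{238232189853043}: ladder 10101101 (8 bits); e = f_P(D_Q)/f_Q(D_P).
So e_{173}(P',Q') = 79156402190006 + 49521207590496*t + 170153952879114*t^2 + 142560419142874*t^3.
Raise to 142: e(P,Q) = 223727541555379 + 74253533181885*t + 186498739753930*t^2 + 131446506077884*t^3 in mu_{173}.

223727541555379 + 74253533181885*t + 186498739753930*t^2 + 131446506077884*t^3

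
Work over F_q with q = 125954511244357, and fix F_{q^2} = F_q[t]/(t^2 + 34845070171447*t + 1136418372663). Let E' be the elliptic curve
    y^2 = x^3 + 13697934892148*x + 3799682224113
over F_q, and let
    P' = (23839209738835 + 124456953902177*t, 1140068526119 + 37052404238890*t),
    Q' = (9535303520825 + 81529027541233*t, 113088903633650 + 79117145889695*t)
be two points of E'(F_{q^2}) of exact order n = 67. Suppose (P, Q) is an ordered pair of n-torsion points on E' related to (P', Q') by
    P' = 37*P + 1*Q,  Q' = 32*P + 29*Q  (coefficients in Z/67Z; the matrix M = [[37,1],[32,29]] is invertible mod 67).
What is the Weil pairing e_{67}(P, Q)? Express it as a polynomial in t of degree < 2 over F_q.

e_{67}(aP+bQ,cP+dQ) = e_{67}(P,Q)^(ad-bc); with (a,b,c,d)=(37,1,32,29) this gives the det-67 law.
37*29 - 1*32 = 1041; reduced mod 67: det = 36, inverse 54.
Run Miller on y^2=x^3+13697934892148*x+3799682224113 over F_{125954511244357}: ladder 1000011 (7 bits); e = f_P(D_Q)/f_Q(D_P).
e_{67}(P',Q') = 47434084523584 + 78382243858896*t.
Raise to 54: e(P,Q) = 52347298417875 + 91581154698427*t in mu_{67}.

52347298417875 + 91581154698427*t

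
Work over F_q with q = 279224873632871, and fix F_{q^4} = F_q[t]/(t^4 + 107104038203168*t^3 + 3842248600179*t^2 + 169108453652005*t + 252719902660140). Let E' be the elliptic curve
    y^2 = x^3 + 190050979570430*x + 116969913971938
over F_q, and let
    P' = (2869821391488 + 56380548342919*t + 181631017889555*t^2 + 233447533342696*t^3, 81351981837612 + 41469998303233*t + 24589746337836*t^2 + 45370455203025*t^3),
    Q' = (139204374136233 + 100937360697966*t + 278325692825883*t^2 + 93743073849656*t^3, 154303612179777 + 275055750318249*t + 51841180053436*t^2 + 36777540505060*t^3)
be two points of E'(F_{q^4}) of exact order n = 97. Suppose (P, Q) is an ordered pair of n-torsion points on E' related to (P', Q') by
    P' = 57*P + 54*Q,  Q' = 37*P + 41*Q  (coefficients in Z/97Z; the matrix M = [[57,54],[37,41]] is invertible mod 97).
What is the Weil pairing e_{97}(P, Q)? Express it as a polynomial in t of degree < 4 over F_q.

Since e_{97}(P,P)=e_{97}(Q,Q)=1 and e_{97}(Q,P)=e_{97}(P,Q)^{-1}, expanding e_{97}(57*P + 54*Q,37*P + 41*Q) leaves e(P,Q)^det(M).
det(M) mod 97 = 48; its inverse in (Z/97)^* is 95 (check: 48*95 mod 97 = 1).
Build f_{97,P'} and f_{97,Q'} via the 7-bit ladder of 97=1100001_2; evaluate at shifted divisors; quotient in F_{279224873632871^4}.
Miller gives e_{97}(P',Q') = 60742525520964 + 69660386026317*t + 94484507293963*t^2 + 95174852553852*t^3 in F_{279224873632871^4}.
e_{97}(P,Q) = (60742525520964 + 69660386026317*t + 94484507293963*t^2 + 95174852553852*t^3)^{95} = 252155686181785 + 129080347658735*t + 194466009318186*t^2 + 268235007386642*t^3.

252155686181785 + 129080347658735*t + 194466009318186*t^2 + 268235007386642*t^3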